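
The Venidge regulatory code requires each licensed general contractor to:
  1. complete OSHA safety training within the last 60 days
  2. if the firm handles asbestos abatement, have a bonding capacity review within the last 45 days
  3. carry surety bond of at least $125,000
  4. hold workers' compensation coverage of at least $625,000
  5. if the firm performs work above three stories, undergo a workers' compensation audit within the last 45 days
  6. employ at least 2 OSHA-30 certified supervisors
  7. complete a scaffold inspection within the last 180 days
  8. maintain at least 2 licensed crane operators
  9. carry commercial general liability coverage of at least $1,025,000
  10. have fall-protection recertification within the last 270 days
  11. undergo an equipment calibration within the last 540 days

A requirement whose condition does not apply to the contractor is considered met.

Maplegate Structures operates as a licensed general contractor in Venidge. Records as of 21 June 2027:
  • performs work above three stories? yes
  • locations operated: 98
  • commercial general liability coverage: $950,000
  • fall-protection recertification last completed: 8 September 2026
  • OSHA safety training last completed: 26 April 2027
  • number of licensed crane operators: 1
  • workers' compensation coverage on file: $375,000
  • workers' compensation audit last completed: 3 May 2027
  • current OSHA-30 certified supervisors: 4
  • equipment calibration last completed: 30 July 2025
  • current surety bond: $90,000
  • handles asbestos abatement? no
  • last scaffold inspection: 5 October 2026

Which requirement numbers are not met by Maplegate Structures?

1. OSHA safety training 56 days ago vs limit 60 → met
2. condition 'handles asbestos abatement' does not hold → requirement n/a → met
3. surety bond $90,000 < $125,000 → not met
4. workers' compensation coverage $375,000 < $625,000 → not met
5. condition 'performs work above three stories' holds; workers' compensation audit 49 days ago vs limit 45 → not met
6. OSHA-30 certified supervisors 4 ≥ 2 → met
7. scaffold inspection 259 days ago vs limit 180 → not met
8. licensed crane operators 1 < 2 → not met
9. commercial general liability coverage $950,000 < $1,025,000 → not met
10. fall-protection recertification 286 days ago vs limit 270 → not met
11. equipment calibration 691 days ago vs limit 540 → not met
Not met: 3, 4, 5, 7, 8, 9, 10, 11

3, 4, 5, 7, 8, 9, 10, 11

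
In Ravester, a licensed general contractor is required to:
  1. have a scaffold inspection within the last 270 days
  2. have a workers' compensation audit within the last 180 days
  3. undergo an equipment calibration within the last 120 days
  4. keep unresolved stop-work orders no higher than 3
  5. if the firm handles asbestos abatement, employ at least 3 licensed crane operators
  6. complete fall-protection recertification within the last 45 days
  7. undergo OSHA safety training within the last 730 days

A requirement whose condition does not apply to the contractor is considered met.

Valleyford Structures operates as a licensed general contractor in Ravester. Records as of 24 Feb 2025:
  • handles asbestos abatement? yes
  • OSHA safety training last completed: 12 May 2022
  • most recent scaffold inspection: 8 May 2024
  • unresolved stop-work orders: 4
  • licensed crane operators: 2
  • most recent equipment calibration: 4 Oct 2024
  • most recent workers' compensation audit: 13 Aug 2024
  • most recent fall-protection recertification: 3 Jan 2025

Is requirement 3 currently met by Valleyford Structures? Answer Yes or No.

3. equipment calibration 143 days ago vs limit 120 → not met

No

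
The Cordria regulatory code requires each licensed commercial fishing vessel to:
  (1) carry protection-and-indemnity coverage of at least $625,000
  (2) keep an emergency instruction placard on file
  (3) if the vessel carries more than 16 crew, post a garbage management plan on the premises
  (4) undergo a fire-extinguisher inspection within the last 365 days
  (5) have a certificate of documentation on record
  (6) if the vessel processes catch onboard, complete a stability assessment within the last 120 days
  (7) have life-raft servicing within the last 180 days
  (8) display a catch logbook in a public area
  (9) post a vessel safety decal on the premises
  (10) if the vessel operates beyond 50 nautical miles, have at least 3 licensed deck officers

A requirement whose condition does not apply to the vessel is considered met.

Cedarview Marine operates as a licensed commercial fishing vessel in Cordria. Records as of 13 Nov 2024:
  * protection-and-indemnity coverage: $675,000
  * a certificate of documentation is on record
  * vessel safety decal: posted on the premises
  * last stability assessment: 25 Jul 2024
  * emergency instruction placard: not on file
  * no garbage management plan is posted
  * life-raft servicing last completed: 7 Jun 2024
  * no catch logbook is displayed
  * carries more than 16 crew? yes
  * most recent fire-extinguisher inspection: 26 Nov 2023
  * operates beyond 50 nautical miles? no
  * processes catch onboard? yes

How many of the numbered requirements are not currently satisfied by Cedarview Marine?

1. protection-and-indemnity coverage $675,000 ≥ $625,000 → met
2. emergency instruction placard absent → not met
3. condition 'carries more than 16 crew' holds; garbage management plan absent → not met
4. fire-extinguisher inspection 353 days ago vs limit 365 → met
5. certificate of documentation present → met
6. condition 'processes catch onboard' holds; stability assessment 111 days ago vs limit 120 → met
7. life-raft servicing 159 days ago vs limit 180 → met
8. catch logbook absent → not met
9. vessel safety decal present → met
10. condition 'operates beyond 50 nautical miles' does not hold → requirement n/a → met
Not met: 3 of 10

3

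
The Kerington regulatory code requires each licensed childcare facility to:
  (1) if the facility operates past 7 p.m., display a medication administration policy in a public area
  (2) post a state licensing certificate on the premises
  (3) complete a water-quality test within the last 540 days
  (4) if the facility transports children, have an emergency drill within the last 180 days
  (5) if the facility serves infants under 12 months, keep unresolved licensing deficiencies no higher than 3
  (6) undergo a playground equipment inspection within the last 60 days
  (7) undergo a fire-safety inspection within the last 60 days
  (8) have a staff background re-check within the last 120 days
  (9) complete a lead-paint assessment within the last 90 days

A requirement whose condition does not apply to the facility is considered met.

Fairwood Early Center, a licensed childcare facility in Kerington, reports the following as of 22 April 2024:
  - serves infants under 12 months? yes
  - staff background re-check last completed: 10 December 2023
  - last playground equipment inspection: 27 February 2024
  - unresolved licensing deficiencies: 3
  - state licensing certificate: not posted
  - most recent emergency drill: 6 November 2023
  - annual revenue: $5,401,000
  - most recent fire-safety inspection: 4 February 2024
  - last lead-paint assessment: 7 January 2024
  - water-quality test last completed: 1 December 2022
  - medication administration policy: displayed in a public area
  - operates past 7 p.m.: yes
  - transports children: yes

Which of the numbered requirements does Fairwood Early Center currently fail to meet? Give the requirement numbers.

1. condition 'operates past 7 p.m.' holds; medication administration policy present → met
2. state licensing certificate absent → not met
3. water-quality test 508 days ago vs limit 540 → met
4. condition 'transports children' holds; emergency drill 168 days ago vs limit 180 → met
5. condition 'serves infants under 12 months' holds; unresolved licensing deficiencies 3 ≤ 3 → met
6. playground equipment inspection 55 days ago vs limit 60 → met
7. fire-safety inspection 78 days ago vs limit 60 → not met
8. staff background re-check 134 days ago vs limit 120 → not met
9. lead-paint assessment 106 days ago vs limit 90 → not met
Not met: 2, 7, 8, 9

2, 7, 8, 9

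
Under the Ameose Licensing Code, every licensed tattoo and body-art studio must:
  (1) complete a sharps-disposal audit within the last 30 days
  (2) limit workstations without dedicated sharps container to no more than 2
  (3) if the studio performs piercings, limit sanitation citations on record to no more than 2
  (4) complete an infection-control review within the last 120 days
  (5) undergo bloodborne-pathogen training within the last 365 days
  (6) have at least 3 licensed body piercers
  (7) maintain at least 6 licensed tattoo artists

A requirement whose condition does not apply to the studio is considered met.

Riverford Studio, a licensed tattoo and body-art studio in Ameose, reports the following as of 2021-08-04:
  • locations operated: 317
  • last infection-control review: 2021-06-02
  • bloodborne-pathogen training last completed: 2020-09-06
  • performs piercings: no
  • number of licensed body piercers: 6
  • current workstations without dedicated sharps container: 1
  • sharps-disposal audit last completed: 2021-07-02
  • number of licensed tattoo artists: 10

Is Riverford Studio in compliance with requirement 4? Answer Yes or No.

Yes

4. infection-control review 63 days ago vs limit 120 → met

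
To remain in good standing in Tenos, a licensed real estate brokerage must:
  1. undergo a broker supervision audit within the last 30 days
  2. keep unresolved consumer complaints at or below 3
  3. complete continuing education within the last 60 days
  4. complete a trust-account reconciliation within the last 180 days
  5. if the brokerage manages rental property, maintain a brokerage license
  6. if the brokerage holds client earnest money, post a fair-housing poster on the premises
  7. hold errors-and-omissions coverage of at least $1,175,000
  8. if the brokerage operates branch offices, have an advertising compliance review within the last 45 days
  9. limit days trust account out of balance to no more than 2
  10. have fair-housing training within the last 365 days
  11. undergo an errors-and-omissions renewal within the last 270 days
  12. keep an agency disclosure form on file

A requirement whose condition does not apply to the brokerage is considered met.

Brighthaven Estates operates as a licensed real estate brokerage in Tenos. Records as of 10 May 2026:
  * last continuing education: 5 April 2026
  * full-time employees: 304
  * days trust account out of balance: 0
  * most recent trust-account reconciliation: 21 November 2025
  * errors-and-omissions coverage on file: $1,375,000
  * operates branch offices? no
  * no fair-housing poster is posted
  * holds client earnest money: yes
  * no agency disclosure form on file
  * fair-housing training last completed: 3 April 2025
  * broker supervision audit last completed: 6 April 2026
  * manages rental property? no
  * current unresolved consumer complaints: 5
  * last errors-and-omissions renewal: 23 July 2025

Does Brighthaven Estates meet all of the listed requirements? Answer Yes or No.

No

1. broker supervision audit 34 days ago vs limit 30 → not met
2. unresolved consumer complaints 5 > 3 → not met
3. continuing education 35 days ago vs limit 60 → met
4. trust-account reconciliation 170 days ago vs limit 180 → met
5. condition 'manages rental property' does not hold → requirement n/a → met
6. condition 'holds client earnest money' holds; fair-housing poster absent → not met
7. errors-and-omissions coverage $1,375,000 ≥ $1,175,000 → met
8. condition 'operates branch offices' does not hold → requirement n/a → met
9. days trust account out of balance 0 ≤ 2 → met
10. fair-housing training 402 days ago vs limit 365 → not met
11. errors-and-omissions renewal 291 days ago vs limit 270 → not met
12. agency disclosure form absent → not met
Not met: 1, 2, 6, 10, 11, 12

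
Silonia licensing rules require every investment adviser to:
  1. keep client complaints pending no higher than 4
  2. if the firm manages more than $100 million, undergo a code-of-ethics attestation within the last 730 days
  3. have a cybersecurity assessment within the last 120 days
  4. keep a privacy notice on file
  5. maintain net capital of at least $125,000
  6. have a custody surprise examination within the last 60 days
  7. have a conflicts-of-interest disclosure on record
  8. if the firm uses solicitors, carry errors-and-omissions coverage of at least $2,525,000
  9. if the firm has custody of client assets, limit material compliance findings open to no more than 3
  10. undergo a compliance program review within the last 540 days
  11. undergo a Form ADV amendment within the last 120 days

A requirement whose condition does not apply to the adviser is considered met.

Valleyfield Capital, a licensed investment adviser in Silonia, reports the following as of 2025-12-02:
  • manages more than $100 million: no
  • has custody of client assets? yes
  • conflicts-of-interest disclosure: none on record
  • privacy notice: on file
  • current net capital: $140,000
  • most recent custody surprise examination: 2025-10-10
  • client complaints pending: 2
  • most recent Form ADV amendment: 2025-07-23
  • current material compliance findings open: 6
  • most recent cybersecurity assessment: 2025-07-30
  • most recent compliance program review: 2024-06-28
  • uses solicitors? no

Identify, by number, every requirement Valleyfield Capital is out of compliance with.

1. client complaints pending 2 ≤ 4 → met
2. condition 'manages more than $100 million' does not hold → requirement n/a → met
3. cybersecurity assessment 125 days ago vs limit 120 → not met
4. privacy notice present → met
5. net capital $140,000 ≥ $125,000 → met
6. custody surprise examination 53 days ago vs limit 60 → met
7. conflicts-of-interest disclosure absent → not met
8. condition 'uses solicitors' does not hold → requirement n/a → met
9. condition 'has custody of client assets' holds; material compliance findings open 6 > 3 → not met
10. compliance program review 522 days ago vs limit 540 → met
11. Form ADV amendment 132 days ago vs limit 120 → not met
Not met: 3, 7, 9, 11

3, 7, 9, 11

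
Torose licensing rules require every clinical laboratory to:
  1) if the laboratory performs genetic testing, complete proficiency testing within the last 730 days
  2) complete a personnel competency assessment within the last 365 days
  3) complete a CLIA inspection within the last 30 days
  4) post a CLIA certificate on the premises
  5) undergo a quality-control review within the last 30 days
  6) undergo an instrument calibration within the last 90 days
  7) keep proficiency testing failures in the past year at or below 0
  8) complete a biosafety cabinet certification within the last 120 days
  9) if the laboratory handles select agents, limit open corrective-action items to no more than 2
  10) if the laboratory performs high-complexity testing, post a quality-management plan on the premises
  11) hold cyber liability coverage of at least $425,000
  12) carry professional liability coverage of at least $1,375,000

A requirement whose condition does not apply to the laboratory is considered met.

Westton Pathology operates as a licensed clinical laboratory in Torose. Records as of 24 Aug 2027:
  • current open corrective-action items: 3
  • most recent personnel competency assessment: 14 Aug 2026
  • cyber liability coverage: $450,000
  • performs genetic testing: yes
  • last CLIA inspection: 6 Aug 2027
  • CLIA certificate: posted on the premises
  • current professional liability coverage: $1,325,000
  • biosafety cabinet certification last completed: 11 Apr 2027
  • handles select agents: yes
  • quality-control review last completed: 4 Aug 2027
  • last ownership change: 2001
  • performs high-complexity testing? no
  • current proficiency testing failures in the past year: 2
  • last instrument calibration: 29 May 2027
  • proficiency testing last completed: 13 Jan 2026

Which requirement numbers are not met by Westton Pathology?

2, 7, 8, 9, 12

1. condition 'performs genetic testing' holds; proficiency testing 588 days ago vs limit 730 → met
2. personnel competency assessment 375 days ago vs limit 365 → not met
3. CLIA inspection 18 days ago vs limit 30 → met
4. CLIA certificate present → met
5. quality-control review 20 days ago vs limit 30 → met
6. instrument calibration 87 days ago vs limit 90 → met
7. proficiency testing failures in the past year 2 > 0 → not met
8. biosafety cabinet certification 135 days ago vs limit 120 → not met
9. condition 'handles select agents' holds; open corrective-action items 3 > 2 → not met
10. condition 'performs high-complexity testing' does not hold → requirement n/a → met
11. cyber liability coverage $450,000 ≥ $425,000 → met
12. professional liability coverage $1,325,000 < $1,375,000 → not met
Not met: 2, 7, 8, 9, 12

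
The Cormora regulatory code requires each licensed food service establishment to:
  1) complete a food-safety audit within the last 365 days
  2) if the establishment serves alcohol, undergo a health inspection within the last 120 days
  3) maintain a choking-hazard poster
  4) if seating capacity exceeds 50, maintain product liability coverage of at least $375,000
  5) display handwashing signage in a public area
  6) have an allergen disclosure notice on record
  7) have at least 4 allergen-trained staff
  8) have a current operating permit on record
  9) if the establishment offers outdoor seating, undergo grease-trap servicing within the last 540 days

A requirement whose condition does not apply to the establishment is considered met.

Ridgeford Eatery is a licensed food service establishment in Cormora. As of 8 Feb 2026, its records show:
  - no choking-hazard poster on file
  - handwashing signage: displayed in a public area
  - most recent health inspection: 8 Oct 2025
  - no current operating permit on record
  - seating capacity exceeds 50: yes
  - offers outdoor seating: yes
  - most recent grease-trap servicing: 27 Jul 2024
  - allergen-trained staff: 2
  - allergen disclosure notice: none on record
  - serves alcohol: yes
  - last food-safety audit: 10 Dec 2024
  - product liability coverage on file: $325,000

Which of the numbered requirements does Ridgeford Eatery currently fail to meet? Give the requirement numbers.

1, 2, 3, 4, 6, 7, 8, 9

1. food-safety audit 425 days ago vs limit 365 → not met
2. condition 'serves alcohol' holds; health inspection 123 days ago vs limit 120 → not met
3. choking-hazard poster absent → not met
4. condition 'seating capacity exceeds 50' holds; product liability coverage $325,000 < $375,000 → not met
5. handwashing signage present → met
6. allergen disclosure notice absent → not met
7. allergen-trained staff 2 < 4 → not met
8. current operating permit absent → not met
9. condition 'offers outdoor seating' holds; grease-trap servicing 561 days ago vs limit 540 → not met
Not met: 1, 2, 3, 4, 6, 7, 8, 9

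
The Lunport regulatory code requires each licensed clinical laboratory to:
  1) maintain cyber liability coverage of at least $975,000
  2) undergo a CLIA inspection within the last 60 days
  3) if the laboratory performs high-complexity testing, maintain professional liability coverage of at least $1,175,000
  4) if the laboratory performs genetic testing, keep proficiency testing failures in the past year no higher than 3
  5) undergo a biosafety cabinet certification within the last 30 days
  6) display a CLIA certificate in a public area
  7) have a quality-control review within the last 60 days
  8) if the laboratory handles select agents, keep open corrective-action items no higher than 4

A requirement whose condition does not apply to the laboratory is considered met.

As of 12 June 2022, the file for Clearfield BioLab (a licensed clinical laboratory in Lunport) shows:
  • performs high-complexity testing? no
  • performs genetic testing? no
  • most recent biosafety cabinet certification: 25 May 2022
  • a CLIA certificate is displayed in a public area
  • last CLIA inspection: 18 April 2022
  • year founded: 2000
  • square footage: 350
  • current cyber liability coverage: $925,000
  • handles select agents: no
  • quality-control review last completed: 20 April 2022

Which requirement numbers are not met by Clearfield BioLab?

1. cyber liability coverage $925,000 < $975,000 → not met
2. CLIA inspection 55 days ago vs limit 60 → met
3. condition 'performs high-complexity testing' does not hold → requirement n/a → met
4. condition 'performs genetic testing' does not hold → requirement n/a → met
5. biosafety cabinet certification 18 days ago vs limit 30 → met
6. CLIA certificate present → met
7. quality-control review 53 days ago vs limit 60 → met
8. condition 'handles select agents' does not hold → requirement n/a → met
Not met: 1

1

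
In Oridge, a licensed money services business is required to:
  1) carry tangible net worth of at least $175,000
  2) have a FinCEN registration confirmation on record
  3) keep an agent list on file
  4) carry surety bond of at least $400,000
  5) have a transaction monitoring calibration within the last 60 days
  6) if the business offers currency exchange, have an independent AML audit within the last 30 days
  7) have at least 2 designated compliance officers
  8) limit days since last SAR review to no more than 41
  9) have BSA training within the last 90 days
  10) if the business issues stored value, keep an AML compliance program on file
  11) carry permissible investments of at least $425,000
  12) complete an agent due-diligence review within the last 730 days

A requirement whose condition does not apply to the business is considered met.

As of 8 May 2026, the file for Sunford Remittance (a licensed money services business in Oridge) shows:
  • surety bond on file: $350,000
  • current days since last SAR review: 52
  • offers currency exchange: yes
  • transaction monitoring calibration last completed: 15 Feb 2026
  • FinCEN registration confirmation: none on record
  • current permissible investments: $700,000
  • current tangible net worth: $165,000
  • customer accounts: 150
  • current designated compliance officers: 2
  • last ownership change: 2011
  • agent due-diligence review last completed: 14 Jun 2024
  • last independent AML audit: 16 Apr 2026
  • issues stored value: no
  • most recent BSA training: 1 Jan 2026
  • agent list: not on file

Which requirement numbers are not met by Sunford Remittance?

1, 2, 3, 4, 5, 8, 9

1. tangible net worth $165,000 < $175,000 → not met
2. FinCEN registration confirmation absent → not met
3. agent list absent → not met
4. surety bond $350,000 < $400,000 → not met
5. transaction monitoring calibration 82 days ago vs limit 60 → not met
6. condition 'offers currency exchange' holds; independent AML audit 22 days ago vs limit 30 → met
7. designated compliance officers 2 ≥ 2 → met
8. days since last SAR review 52 > 41 → not met
9. BSA training 127 days ago vs limit 90 → not met
10. condition 'issues stored value' does not hold → requirement n/a → met
11. permissible investments $700,000 ≥ $425,000 → met
12. agent due-diligence review 693 days ago vs limit 730 → met
Not met: 1, 2, 3, 4, 5, 8, 9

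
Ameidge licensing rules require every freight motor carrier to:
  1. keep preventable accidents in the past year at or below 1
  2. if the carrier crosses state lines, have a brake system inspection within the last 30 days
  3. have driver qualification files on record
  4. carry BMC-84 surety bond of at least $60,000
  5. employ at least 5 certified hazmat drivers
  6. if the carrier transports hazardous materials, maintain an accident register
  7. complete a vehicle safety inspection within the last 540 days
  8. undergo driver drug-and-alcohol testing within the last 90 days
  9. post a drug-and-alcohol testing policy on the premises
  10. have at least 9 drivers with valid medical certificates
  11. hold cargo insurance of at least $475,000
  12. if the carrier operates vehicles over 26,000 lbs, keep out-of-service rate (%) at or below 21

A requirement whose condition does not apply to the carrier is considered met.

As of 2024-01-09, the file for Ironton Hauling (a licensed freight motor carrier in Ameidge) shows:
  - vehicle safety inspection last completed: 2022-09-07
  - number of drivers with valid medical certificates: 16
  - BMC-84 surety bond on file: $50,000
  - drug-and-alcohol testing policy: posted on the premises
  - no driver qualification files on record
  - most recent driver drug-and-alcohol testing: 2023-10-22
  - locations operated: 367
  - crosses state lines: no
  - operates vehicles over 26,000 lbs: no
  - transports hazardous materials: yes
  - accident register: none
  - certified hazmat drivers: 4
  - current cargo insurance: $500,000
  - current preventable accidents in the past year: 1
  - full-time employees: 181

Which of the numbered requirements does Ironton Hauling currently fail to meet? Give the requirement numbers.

1. preventable accidents in the past year 1 ≤ 1 → met
2. condition 'crosses state lines' does not hold → requirement n/a → met
3. driver qualification files absent → not met
4. BMC-84 surety bond $50,000 < $60,000 → not met
5. certified hazmat drivers 4 < 5 → not met
6. condition 'transports hazardous materials' holds; accident register absent → not met
7. vehicle safety inspection 489 days ago vs limit 540 → met
8. driver drug-and-alcohol testing 79 days ago vs limit 90 → met
9. drug-and-alcohol testing policy present → met
10. drivers with valid medical certificates 16 ≥ 9 → met
11. cargo insurance $500,000 ≥ $475,000 → met
12. condition 'operates vehicles over 26,000 lbs' does not hold → requirement n/a → met
Not met: 3, 4, 5, 6

3, 4, 5, 6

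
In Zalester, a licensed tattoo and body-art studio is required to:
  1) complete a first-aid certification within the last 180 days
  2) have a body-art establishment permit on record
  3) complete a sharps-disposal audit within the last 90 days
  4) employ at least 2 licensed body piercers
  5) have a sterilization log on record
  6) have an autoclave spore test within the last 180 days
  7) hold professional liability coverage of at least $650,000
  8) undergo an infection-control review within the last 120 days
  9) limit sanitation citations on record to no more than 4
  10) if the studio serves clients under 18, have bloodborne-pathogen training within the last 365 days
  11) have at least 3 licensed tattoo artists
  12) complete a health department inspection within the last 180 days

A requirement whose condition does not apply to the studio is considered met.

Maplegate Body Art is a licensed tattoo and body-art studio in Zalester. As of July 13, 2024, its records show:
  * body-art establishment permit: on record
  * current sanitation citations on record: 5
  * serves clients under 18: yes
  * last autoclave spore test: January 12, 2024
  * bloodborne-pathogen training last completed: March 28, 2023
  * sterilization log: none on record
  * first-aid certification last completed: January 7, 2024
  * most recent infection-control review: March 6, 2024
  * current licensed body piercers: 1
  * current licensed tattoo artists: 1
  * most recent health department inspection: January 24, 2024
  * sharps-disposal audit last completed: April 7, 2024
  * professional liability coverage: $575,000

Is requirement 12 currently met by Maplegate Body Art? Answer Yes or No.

12. health department inspection 171 days ago vs limit 180 → met

Yes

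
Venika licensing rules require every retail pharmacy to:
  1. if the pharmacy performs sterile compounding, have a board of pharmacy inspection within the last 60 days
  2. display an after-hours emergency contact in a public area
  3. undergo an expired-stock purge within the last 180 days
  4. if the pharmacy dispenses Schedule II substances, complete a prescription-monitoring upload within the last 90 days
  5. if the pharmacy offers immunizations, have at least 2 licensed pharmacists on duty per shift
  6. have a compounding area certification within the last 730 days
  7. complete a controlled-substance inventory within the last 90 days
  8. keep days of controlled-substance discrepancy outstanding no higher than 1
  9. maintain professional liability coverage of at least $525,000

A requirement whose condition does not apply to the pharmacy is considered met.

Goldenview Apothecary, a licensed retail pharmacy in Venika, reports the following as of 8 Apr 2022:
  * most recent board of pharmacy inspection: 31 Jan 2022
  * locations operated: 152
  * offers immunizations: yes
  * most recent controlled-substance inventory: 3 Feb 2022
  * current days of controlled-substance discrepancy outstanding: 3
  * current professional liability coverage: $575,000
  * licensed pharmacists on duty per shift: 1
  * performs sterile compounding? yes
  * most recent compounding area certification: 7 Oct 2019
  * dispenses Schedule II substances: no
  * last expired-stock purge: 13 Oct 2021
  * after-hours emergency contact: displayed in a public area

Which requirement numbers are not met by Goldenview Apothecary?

1, 5, 6, 8

1. condition 'performs sterile compounding' holds; board of pharmacy inspection 67 days ago vs limit 60 → not met
2. after-hours emergency contact present → met
3. expired-stock purge 177 days ago vs limit 180 → met
4. condition 'dispenses Schedule II substances' does not hold → requirement n/a → met
5. condition 'offers immunizations' holds; licensed pharmacists on duty per shift 1 < 2 → not met
6. compounding area certification 914 days ago vs limit 730 → not met
7. controlled-substance inventory 64 days ago vs limit 90 → met
8. days of controlled-substance discrepancy outstanding 3 > 1 → not met
9. professional liability coverage $575,000 ≥ $525,000 → met
Not met: 1, 5, 6, 8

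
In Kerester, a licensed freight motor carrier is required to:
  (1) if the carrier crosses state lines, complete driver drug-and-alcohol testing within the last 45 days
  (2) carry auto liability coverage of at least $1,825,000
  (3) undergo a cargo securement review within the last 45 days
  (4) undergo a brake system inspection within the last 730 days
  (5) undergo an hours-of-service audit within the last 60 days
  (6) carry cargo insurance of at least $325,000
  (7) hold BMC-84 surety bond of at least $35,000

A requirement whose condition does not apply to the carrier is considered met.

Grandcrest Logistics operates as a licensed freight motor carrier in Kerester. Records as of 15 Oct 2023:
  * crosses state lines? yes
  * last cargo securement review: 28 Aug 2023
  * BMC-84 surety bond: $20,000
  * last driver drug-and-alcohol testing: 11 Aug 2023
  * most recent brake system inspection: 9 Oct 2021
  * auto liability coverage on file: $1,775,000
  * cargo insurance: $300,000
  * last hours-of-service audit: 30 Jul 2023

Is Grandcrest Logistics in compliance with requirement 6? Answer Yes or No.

6. cargo insurance $300,000 < $325,000 → not met

No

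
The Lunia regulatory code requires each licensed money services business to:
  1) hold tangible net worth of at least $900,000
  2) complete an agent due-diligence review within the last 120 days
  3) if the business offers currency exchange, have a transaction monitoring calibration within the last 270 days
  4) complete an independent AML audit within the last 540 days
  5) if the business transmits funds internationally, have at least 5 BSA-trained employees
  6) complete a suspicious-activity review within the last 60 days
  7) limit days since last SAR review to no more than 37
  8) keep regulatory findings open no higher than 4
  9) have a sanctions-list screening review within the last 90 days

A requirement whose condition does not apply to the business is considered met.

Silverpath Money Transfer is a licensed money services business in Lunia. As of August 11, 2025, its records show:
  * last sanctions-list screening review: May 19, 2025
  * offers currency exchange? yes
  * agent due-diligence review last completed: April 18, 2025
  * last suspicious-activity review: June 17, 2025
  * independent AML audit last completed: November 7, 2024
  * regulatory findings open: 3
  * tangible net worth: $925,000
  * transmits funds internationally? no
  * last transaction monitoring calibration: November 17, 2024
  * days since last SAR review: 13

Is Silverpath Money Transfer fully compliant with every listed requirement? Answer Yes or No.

Yes

1. tangible net worth $925,000 ≥ $900,000 → met
2. agent due-diligence review 115 days ago vs limit 120 → met
3. condition 'offers currency exchange' holds; transaction monitoring calibration 267 days ago vs limit 270 → met
4. independent AML audit 277 days ago vs limit 540 → met
5. condition 'transmits funds internationally' does not hold → requirement n/a → met
6. suspicious-activity review 55 days ago vs limit 60 → met
7. days since last SAR review 13 ≤ 37 → met
8. regulatory findings open 3 ≤ 4 → met
9. sanctions-list screening review 84 days ago vs limit 90 → met
All met.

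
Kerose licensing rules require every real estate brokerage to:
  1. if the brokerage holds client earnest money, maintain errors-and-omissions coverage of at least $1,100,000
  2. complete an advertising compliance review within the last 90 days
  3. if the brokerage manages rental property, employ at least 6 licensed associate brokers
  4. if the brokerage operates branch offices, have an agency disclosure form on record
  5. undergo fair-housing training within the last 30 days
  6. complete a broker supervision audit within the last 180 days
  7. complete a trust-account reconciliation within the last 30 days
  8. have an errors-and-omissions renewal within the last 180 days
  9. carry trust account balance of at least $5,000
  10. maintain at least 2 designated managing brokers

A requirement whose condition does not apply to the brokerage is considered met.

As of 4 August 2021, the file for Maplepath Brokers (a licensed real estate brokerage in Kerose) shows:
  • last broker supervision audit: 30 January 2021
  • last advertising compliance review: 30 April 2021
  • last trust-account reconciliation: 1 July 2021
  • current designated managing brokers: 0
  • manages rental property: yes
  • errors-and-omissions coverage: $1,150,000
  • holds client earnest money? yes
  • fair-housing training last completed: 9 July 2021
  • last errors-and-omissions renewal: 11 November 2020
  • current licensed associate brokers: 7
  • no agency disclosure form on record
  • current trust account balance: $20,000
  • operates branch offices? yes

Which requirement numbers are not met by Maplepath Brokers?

1. condition 'holds client earnest money' holds; errors-and-omissions coverage $1,150,000 ≥ $1,100,000 → met
2. advertising compliance review 96 days ago vs limit 90 → not met
3. condition 'manages rental property' holds; licensed associate brokers 7 ≥ 6 → met
4. condition 'operates branch offices' holds; agency disclosure form absent → not met
5. fair-housing training 26 days ago vs limit 30 → met
6. broker supervision audit 186 days ago vs limit 180 → not met
7. trust-account reconciliation 34 days ago vs limit 30 → not met
8. errors-and-omissions renewal 266 days ago vs limit 180 → not met
9. trust account balance $20,000 ≥ $5,000 → met
10. designated managing brokers 0 < 2 → not met
Not met: 2, 4, 6, 7, 8, 10

2, 4, 6, 7, 8, 10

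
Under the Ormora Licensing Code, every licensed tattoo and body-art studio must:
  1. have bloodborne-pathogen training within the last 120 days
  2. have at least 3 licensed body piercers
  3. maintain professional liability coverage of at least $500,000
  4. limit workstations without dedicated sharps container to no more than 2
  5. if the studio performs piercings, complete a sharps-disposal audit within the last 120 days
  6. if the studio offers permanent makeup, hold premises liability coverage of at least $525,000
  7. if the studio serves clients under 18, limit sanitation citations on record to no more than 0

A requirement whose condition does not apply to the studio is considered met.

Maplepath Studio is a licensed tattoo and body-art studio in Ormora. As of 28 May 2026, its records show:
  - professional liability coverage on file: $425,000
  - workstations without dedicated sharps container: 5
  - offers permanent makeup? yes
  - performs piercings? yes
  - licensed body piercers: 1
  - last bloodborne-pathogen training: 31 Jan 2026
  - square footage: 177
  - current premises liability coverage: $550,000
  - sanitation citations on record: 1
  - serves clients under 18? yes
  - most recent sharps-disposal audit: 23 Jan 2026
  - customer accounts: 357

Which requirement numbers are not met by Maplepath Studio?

2, 3, 4, 5, 7

1. bloodborne-pathogen training 117 days ago vs limit 120 → met
2. licensed body piercers 1 < 3 → not met
3. professional liability coverage $425,000 < $500,000 → not met
4. workstations without dedicated sharps container 5 > 2 → not met
5. condition 'performs piercings' holds; sharps-disposal audit 125 days ago vs limit 120 → not met
6. condition 'offers permanent makeup' holds; premises liability coverage $550,000 ≥ $525,000 → met
7. condition 'serves clients under 18' holds; sanitation citations on record 1 > 0 → not met
Not met: 2, 3, 4, 5, 7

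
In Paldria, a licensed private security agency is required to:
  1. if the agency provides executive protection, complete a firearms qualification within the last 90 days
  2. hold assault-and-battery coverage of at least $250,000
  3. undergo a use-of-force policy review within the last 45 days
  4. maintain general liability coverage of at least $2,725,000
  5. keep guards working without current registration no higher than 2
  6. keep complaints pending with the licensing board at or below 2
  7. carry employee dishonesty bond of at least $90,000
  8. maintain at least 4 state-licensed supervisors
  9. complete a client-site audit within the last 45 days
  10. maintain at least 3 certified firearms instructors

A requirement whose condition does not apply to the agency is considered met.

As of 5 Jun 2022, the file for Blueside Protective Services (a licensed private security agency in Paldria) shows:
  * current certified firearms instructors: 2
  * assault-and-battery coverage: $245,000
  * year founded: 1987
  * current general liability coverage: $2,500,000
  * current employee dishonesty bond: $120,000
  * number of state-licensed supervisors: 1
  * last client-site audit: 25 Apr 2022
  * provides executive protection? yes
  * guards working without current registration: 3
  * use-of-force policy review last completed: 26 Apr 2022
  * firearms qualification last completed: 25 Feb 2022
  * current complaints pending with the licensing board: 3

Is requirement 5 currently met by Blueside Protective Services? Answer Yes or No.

No

5. guards working without current registration 3 > 2 → not met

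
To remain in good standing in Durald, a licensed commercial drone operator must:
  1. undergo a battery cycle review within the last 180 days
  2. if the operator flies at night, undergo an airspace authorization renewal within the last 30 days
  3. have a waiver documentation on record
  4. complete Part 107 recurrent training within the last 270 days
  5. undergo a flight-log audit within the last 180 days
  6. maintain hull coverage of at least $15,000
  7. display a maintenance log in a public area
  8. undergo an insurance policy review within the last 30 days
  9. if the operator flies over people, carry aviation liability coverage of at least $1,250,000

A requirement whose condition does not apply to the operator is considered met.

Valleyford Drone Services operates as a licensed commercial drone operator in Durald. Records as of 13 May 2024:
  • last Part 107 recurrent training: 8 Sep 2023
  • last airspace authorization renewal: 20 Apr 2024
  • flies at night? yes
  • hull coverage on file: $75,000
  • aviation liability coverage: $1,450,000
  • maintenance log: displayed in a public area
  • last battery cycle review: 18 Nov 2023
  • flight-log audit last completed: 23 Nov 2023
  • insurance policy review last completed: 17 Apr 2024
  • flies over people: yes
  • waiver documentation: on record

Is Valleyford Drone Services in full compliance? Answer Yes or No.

Yes

1. battery cycle review 177 days ago vs limit 180 → met
2. condition 'flies at night' holds; airspace authorization renewal 23 days ago vs limit 30 → met
3. waiver documentation present → met
4. Part 107 recurrent training 248 days ago vs limit 270 → met
5. flight-log audit 172 days ago vs limit 180 → met
6. hull coverage $75,000 ≥ $15,000 → met
7. maintenance log present → met
8. insurance policy review 26 days ago vs limit 30 → met
9. condition 'flies over people' holds; aviation liability coverage $1,450,000 ≥ $1,250,000 → met
All met.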